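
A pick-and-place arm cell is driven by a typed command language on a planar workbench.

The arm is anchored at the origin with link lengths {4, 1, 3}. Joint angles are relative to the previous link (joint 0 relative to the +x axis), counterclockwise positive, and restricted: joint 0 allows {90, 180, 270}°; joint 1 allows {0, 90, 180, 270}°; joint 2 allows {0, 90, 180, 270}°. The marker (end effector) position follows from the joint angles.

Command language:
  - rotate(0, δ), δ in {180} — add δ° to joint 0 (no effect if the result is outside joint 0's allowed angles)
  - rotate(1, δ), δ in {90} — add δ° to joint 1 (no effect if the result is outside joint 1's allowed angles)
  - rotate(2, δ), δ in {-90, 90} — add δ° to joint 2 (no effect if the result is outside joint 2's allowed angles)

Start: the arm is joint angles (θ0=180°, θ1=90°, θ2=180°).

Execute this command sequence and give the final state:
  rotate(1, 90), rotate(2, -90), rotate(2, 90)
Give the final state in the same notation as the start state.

joint angles (θ0=180°, θ1=180°, θ2=180°)

start: joint angles (θ0=180°, θ1=90°, θ2=180°)
t=1 rotate(1, 90) ⇒ joint angles (θ0=180°, θ1=180°, θ2=180°)
t=2 rotate(2, -90) ⇒ joint angles (θ0=180°, θ1=180°, θ2=90°)
t=3 rotate(2, 90) ⇒ joint angles (θ0=180°, θ1=180°, θ2=180°)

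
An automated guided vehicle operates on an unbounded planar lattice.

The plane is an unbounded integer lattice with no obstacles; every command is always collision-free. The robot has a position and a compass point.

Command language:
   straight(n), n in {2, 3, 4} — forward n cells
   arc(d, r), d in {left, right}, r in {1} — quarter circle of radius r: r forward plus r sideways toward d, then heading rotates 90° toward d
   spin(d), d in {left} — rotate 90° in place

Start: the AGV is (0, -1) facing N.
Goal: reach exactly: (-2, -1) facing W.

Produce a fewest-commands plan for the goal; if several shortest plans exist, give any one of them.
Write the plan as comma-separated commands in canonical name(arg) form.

spin(left), straight(2)

t0: (0, -1) facing N
1. spin(left) → (0, -1) facing W
2. straight(2) → (-2, -1) facing W
minimal: 2 command(s), checked below 2.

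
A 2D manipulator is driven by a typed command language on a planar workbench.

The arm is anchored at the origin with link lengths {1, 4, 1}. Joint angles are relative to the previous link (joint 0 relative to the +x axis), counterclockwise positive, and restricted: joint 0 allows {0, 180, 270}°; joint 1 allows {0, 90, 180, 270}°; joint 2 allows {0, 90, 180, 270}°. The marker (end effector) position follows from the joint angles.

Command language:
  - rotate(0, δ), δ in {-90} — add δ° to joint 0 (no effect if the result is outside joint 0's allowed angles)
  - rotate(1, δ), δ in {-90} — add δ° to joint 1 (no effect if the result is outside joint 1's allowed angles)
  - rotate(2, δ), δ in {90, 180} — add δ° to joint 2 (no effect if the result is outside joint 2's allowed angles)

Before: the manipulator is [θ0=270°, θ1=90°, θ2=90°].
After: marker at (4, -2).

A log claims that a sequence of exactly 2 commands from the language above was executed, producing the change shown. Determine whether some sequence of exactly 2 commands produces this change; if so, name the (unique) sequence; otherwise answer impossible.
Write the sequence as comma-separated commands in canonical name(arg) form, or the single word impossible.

from: [θ0=270°, θ1=90°, θ2=90°]
[1] after rotate(2, 90): [θ0=270°, θ1=90°, θ2=180°]
[2] after rotate(2, 90): [θ0=270°, θ1=90°, θ2=270°]
all 16 alternatives checked — unique.

rotate(2, 90), rotate(2, 90)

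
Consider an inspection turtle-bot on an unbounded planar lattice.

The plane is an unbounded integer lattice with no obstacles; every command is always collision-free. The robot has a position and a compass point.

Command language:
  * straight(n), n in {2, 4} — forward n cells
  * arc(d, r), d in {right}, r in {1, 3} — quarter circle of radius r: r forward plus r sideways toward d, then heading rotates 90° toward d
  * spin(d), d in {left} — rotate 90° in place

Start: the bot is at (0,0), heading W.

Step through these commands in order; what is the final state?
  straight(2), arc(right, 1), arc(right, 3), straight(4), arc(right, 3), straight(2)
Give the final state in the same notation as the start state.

start: at (0,0), heading W
t=1 straight(2) ⇒ at (-2,0), heading W
t=2 arc(right, 1) ⇒ at (-3,1), heading N
t=3 arc(right, 3) ⇒ at (0,4), heading E
t=4 straight(4) ⇒ at (4,4), heading E
t=5 arc(right, 3) ⇒ at (7,1), heading S
t=6 straight(2) ⇒ at (7,-1), heading S

at (7,-1), heading S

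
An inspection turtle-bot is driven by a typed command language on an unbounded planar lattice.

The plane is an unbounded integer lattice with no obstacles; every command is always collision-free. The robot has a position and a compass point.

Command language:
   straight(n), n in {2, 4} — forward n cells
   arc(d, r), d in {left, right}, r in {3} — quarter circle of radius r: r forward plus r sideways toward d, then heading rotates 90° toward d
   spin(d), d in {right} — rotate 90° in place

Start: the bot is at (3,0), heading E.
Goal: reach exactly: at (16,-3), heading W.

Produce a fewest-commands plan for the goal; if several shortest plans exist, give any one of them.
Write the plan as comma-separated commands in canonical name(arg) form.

straight(4), straight(4), straight(2), arc(right, 3), spin(right)

t0: at (3,0), heading E
1. straight(4) → at (7,0), heading E
2. straight(4) → at (11,0), heading E
3. straight(2) → at (13,0), heading E
4. arc(right, 3) → at (16,-3), heading S
5. spin(right) → at (16,-3), heading W
minimal: 5 command(s), checked below 5.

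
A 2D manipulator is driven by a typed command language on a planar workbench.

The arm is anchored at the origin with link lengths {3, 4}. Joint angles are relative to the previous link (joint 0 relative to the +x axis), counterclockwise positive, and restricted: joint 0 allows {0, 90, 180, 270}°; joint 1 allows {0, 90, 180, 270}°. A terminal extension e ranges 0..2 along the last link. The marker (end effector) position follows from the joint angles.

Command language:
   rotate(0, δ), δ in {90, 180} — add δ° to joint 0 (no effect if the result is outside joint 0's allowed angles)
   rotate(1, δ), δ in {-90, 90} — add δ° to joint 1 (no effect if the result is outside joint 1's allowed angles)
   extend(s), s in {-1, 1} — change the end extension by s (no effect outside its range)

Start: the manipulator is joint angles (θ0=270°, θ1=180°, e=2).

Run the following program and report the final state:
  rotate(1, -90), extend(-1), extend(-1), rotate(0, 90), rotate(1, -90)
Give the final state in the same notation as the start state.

joint angles (θ0=0°, θ1=0°, e=0)

begin: joint angles (θ0=270°, θ1=180°, e=2)
step 1 (rotate(1, -90)): joint angles (θ0=270°, θ1=90°, e=2)
step 2 (extend(-1)): joint angles (θ0=270°, θ1=90°, e=1)
step 3 (extend(-1)): joint angles (θ0=270°, θ1=90°, e=0)
step 4 (rotate(0, 90)): joint angles (θ0=0°, θ1=90°, e=0)
step 5 (rotate(1, -90)): joint angles (θ0=0°, θ1=0°, e=0)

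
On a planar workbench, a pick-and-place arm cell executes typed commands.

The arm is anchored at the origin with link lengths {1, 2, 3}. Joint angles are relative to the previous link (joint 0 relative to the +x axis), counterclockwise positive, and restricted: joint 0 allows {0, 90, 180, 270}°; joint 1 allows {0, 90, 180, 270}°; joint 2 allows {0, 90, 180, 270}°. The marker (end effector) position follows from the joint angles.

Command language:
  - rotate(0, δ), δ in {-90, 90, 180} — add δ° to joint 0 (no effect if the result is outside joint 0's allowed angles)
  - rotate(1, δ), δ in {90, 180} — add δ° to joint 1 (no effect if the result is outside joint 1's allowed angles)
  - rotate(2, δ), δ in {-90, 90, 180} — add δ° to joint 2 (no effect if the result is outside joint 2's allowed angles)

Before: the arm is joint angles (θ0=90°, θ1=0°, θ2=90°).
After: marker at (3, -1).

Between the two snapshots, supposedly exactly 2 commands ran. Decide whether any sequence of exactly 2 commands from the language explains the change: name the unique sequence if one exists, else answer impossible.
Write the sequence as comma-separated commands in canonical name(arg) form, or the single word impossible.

t0: joint angles (θ0=90°, θ1=0°, θ2=90°)
1. rotate(1, 90) → joint angles (θ0=90°, θ1=90°, θ2=90°)
2. rotate(1, 90) → joint angles (θ0=90°, θ1=180°, θ2=90°)
uniquely the one of 64 2-step routes that fits.

rotate(1, 90), rotate(1, 90)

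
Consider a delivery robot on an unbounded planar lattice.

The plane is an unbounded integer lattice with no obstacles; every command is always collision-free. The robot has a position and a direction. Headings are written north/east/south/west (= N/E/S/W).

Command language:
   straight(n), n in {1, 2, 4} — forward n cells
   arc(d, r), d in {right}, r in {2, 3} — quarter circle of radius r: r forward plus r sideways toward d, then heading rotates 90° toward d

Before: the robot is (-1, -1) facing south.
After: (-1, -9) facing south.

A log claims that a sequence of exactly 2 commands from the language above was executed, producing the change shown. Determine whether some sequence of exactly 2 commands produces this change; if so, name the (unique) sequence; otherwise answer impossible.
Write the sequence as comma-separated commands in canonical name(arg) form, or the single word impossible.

key: heading stays S — no command in the sequence turns
from: (-1, -1) facing south
step 1 (straight(4)): (-1, -5) facing south
step 2 (straight(4)): (-1, -9) facing south
uniquely the one of 25 2-step routes that fits.

straight(4), straight(4)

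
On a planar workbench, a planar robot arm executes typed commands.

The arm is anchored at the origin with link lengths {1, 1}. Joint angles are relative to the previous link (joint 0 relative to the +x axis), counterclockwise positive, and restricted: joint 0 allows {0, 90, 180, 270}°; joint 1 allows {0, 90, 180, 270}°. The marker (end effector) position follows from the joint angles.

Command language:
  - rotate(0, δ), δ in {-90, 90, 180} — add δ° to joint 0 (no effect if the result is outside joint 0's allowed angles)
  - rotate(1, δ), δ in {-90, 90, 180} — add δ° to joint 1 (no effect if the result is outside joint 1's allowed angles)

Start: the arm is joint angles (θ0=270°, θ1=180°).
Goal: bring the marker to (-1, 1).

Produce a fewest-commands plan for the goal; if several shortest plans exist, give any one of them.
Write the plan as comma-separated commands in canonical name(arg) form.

t0: joint angles (θ0=270°, θ1=180°)
[1] after rotate(0, 180): joint angles (θ0=90°, θ1=180°)
[2] after rotate(1, -90): joint angles (θ0=90°, θ1=90°)
shorter routes all fall short; 2 is best.

rotate(0, 180), rotate(1, -90)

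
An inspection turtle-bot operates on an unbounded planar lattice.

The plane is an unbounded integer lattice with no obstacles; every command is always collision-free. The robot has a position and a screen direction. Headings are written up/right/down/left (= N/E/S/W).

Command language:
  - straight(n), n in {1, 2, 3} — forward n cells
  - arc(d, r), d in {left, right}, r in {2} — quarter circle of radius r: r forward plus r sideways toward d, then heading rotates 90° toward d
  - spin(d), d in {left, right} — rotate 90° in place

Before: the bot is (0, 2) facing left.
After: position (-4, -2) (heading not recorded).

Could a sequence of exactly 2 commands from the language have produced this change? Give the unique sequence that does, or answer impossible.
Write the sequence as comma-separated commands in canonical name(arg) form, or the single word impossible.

key: running arc(right, 2) before arc(left, 2) would end elsewhere — order is forced
start: (0, 2) facing left
step 1 (arc(left, 2)): (-2, 0) facing down
step 2 (arc(right, 2)): (-4, -2) facing left
no rival 2-sequence matches.

arc(left, 2), arc(right, 2)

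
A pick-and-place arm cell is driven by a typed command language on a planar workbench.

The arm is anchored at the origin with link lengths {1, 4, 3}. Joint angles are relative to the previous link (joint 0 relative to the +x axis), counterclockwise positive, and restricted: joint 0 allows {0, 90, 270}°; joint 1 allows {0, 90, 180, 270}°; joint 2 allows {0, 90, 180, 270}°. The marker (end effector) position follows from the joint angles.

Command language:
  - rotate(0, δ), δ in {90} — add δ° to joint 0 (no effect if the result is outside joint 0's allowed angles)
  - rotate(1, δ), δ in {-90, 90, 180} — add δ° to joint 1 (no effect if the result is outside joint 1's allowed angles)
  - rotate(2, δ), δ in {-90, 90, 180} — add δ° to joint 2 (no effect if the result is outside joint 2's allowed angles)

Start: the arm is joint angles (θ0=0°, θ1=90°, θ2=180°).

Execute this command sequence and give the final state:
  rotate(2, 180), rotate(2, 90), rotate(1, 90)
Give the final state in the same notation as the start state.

start: joint angles (θ0=0°, θ1=90°, θ2=180°)
t=1 rotate(2, 180) ⇒ joint angles (θ0=0°, θ1=90°, θ2=0°)
t=2 rotate(2, 90) ⇒ joint angles (θ0=0°, θ1=90°, θ2=90°)
t=3 rotate(1, 90) ⇒ joint angles (θ0=0°, θ1=180°, θ2=90°)

joint angles (θ0=0°, θ1=180°, θ2=90°)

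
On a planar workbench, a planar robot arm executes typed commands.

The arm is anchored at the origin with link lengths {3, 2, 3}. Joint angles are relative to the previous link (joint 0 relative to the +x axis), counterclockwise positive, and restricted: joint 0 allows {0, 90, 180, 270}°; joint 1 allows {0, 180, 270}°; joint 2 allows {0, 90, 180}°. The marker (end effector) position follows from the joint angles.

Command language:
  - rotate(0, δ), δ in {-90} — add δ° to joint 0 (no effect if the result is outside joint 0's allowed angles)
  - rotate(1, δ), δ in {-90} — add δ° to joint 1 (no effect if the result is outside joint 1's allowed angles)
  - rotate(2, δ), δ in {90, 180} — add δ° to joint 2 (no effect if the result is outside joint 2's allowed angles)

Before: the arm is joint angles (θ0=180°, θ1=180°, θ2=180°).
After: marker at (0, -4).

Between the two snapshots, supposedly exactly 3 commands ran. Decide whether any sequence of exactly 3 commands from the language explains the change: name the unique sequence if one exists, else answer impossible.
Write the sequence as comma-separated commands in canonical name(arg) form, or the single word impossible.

rotate(0, -90), rotate(0, -90), rotate(0, -90)

start: joint angles (θ0=180°, θ1=180°, θ2=180°)
1. rotate(0, -90) → joint angles (θ0=90°, θ1=180°, θ2=180°)
2. rotate(0, -90) → joint angles (θ0=0°, θ1=180°, θ2=180°)
3. rotate(0, -90) → joint angles (θ0=270°, θ1=180°, θ2=180°)
no rival 3-sequence matches.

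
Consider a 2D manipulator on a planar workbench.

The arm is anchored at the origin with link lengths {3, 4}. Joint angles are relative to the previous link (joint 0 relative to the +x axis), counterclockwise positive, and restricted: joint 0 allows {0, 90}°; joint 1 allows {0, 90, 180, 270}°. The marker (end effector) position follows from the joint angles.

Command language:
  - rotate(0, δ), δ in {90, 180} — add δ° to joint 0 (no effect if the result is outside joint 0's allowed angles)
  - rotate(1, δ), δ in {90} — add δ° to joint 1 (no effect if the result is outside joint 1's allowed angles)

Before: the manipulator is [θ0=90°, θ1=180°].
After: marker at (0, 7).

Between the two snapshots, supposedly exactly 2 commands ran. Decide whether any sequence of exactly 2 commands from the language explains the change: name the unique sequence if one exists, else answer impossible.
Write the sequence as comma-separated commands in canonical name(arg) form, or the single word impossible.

rotate(1, 90), rotate(1, 90)

start: [θ0=90°, θ1=180°]
t=1 rotate(1, 90) ⇒ [θ0=90°, θ1=270°]
t=2 rotate(1, 90) ⇒ [θ0=90°, θ1=0°]
no rival 2-sequence matches.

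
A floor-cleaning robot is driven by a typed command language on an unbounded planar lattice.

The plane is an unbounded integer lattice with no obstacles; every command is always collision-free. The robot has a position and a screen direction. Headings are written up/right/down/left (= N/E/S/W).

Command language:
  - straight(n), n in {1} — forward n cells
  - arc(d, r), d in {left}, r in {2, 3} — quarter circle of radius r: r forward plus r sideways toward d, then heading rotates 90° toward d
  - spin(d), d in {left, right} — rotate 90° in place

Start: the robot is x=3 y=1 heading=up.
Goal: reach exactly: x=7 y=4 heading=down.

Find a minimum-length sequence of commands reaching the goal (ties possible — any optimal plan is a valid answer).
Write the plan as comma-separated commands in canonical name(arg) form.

from: x=3 y=1 heading=up
step 1 (spin(right)): x=3 y=1 heading=right
step 2 (straight(1)): x=4 y=1 heading=right
step 3 (arc(left, 3)): x=7 y=4 heading=up
step 4 (spin(right)): x=7 y=4 heading=right
step 5 (spin(right)): x=7 y=4 heading=down
nothing shorter than 5 reaches the goal.

spin(right), straight(1), arc(left, 3), spin(right), spin(right)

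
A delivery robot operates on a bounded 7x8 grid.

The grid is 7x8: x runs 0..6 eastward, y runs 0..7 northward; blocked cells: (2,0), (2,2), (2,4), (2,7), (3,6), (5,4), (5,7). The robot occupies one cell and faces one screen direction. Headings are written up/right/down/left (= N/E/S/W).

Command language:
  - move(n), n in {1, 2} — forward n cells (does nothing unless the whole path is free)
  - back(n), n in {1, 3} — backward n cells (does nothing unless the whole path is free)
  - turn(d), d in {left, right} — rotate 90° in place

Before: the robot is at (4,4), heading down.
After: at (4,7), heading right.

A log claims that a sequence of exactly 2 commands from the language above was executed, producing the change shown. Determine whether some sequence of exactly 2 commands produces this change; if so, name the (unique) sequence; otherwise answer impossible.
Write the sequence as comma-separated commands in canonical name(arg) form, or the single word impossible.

back(3), turn(left)

key: cell and facing (now E) both changed — the 2 commands mix motion and turning
start: at (4,4), heading down
[1] after back(3): at (4,7), heading down
[2] after turn(left): at (4,7), heading right
uniquely the one of 36 2-step routes that fits.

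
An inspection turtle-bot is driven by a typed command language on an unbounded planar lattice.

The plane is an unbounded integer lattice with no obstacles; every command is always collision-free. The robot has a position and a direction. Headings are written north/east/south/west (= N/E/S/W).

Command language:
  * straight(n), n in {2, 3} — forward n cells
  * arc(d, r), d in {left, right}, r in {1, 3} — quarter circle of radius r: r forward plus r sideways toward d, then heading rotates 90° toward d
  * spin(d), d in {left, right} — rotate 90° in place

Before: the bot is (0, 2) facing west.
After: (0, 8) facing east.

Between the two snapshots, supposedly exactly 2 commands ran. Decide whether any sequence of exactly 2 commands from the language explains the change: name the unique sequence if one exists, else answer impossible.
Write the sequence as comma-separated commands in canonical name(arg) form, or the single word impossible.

arc(right, 3), arc(right, 3)

key: cell and facing (now E) both changed — the 2 commands mix motion and turning
start: (0, 2) facing west
step 1 (arc(right, 3)): (-3, 5) facing north
step 2 (arc(right, 3)): (0, 8) facing east
no rival 2-sequence matches.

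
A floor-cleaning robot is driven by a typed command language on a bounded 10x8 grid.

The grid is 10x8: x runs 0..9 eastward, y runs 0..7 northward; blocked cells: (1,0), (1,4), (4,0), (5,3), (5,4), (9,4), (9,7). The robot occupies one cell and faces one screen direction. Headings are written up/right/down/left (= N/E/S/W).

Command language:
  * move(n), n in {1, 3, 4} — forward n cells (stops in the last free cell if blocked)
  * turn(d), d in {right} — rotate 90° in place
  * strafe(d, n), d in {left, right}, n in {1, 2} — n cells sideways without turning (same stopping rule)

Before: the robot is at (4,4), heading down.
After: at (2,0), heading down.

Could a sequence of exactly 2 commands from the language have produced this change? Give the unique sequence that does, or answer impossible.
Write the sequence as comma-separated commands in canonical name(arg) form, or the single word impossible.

strafe(right, 2), move(4)

key: still facing S at the end — nothing in the sequence rotates
t0: at (4,4), heading down
[1] after strafe(right, 2): at (2,4), heading down
[2] after move(4): at (2,0), heading down
no rival 2-sequence matches.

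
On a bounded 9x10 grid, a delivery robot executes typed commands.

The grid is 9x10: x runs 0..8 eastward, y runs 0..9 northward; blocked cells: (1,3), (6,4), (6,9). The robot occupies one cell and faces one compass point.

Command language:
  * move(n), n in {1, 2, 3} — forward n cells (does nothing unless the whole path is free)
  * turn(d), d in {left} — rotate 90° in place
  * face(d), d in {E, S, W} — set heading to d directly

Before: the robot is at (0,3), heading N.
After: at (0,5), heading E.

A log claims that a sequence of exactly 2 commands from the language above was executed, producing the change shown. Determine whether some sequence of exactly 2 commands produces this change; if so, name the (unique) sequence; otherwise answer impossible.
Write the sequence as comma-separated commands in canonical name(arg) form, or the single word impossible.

move(2), face(E)

key: cell and facing (now E) both changed — the 2 commands mix motion and turning
from: at (0,3), heading N
t=1 move(2) ⇒ at (0,5), heading N
t=2 face(E) ⇒ at (0,5), heading E
all 49 alternatives checked — unique.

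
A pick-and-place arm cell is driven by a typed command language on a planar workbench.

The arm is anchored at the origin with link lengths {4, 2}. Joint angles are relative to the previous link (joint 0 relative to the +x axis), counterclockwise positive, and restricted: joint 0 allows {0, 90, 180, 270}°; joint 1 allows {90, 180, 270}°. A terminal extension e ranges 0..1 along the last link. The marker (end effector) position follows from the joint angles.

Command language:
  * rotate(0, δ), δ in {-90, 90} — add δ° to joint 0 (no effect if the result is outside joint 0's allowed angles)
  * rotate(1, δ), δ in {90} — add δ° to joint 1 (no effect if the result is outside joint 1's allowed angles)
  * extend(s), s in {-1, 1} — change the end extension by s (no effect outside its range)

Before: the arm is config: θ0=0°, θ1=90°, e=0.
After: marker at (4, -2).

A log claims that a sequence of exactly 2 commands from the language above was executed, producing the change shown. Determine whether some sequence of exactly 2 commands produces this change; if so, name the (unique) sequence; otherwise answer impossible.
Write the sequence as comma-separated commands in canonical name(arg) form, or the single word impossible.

rotate(1, 90), rotate(1, 90)

t0: config: θ0=0°, θ1=90°, e=0
t=1 rotate(1, 90) ⇒ config: θ0=0°, θ1=180°, e=0
t=2 rotate(1, 90) ⇒ config: θ0=0°, θ1=270°, e=0
no other 2-command option fits: unique.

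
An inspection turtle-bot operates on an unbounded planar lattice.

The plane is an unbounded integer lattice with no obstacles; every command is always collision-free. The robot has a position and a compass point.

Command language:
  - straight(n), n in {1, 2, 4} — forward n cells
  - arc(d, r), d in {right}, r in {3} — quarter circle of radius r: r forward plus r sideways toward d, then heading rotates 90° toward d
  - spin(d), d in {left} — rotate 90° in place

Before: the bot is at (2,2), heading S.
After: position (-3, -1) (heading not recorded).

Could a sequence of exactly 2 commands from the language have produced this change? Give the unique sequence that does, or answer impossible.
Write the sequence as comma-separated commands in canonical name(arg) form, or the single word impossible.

arc(right, 3), straight(2)

key: order matters: swapping arc(right, 3) and straight(2) lands elsewhere
from: at (2,2), heading S
[1] after arc(right, 3): at (-1,-1), heading W
[2] after straight(2): at (-3,-1), heading W
no rival 2-sequence matches.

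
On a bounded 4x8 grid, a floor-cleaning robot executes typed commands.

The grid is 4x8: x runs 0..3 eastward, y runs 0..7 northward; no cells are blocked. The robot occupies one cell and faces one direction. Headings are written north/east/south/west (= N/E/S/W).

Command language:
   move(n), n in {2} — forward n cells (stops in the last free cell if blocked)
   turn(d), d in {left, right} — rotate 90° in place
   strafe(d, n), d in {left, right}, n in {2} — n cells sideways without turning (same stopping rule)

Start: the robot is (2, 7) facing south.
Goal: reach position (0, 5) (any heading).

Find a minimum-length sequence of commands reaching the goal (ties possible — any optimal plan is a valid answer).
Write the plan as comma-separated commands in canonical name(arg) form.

move(2), strafe(right, 2)

t0: (2, 7) facing south
t=1 move(2) ⇒ (2, 5) facing south
t=2 strafe(right, 2) ⇒ (0, 5) facing south
minimal: 2 command(s), checked below 2.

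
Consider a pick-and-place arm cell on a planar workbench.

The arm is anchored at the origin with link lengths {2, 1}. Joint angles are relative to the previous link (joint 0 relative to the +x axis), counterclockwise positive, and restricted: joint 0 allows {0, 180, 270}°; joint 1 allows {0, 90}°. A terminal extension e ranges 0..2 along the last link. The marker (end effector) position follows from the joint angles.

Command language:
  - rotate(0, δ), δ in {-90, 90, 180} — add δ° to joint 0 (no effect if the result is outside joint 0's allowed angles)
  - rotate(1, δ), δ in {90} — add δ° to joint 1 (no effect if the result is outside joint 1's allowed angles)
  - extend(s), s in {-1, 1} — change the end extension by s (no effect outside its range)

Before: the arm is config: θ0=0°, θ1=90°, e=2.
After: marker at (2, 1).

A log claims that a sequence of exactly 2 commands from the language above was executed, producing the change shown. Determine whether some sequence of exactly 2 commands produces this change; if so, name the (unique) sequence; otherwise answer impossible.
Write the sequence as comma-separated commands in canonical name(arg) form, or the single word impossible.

extend(-1), extend(-1)

initial: config: θ0=0°, θ1=90°, e=2
step 1 (extend(-1)): config: θ0=0°, θ1=90°, e=1
step 2 (extend(-1)): config: θ0=0°, θ1=90°, e=0
all 36 alternatives checked — unique.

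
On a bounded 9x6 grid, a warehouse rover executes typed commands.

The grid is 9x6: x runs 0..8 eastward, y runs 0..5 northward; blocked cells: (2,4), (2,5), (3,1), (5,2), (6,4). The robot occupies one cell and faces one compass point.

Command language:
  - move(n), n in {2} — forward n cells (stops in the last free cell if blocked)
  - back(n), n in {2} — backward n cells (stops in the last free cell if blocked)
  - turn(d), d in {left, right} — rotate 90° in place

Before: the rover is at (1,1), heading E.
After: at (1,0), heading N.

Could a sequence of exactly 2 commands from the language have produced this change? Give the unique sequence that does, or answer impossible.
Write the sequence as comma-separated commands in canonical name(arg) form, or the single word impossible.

turn(left), back(2)

key: cell and facing (now N) both changed — the 2 commands mix motion and turning
from: at (1,1), heading E
[1] after turn(left): at (1,1), heading N
[2] after back(2): at (1,0), heading N
no other 2-command option fits: unique.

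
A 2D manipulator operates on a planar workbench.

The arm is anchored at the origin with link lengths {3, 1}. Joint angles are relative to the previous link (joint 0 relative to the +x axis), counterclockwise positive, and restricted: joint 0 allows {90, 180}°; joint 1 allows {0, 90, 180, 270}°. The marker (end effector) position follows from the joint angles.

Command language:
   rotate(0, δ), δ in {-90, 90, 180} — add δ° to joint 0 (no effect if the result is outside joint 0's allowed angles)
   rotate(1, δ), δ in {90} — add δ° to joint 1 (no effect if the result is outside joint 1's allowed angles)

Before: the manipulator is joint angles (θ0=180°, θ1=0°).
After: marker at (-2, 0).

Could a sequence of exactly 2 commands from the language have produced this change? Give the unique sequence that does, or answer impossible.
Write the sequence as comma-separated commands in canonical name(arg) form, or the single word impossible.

rotate(1, 90), rotate(1, 90)

start: joint angles (θ0=180°, θ1=0°)
[1] after rotate(1, 90): joint angles (θ0=180°, θ1=90°)
[2] after rotate(1, 90): joint angles (θ0=180°, θ1=180°)
all 16 alternatives checked — unique.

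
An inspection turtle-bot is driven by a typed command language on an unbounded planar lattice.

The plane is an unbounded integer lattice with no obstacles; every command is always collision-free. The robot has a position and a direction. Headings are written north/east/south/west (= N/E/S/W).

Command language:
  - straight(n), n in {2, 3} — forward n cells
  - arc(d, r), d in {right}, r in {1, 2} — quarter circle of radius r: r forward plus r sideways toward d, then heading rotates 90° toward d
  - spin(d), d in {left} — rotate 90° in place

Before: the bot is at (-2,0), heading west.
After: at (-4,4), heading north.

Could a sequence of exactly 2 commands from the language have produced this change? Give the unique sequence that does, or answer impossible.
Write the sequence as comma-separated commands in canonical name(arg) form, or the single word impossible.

key: cell and facing (now N) both changed — the 2 commands mix motion and turning
start: at (-2,0), heading west
[1] after arc(right, 2): at (-4,2), heading north
[2] after straight(2): at (-4,4), heading north
no other 2-command option fits: unique.

arc(right, 2), straight(2)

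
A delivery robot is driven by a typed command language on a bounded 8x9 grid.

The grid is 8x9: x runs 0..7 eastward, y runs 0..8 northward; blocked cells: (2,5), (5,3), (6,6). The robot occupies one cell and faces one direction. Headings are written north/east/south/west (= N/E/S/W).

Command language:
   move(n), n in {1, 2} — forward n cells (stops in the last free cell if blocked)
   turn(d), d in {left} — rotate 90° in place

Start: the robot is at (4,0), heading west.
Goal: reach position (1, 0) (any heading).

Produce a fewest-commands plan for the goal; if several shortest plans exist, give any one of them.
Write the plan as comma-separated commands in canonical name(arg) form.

from: at (4,0), heading west
t=1 move(2) ⇒ at (2,0), heading west
t=2 move(1) ⇒ at (1,0), heading west
shorter routes all fall short; 2 is best.

move(2), move(1)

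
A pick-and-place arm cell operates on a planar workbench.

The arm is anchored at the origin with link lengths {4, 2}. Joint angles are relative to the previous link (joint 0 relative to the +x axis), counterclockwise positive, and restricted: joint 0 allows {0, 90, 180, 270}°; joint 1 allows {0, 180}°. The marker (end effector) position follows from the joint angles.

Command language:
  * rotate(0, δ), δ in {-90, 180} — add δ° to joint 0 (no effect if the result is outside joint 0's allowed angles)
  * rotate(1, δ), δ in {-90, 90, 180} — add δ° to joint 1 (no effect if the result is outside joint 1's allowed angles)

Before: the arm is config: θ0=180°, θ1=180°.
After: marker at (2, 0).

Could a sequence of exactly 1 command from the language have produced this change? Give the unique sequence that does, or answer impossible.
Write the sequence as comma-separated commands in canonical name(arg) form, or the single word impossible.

t0: config: θ0=180°, θ1=180°
[1] after rotate(0, 180): config: θ0=0°, θ1=180°
no other 1-command option fits: unique.

rotate(0, 180)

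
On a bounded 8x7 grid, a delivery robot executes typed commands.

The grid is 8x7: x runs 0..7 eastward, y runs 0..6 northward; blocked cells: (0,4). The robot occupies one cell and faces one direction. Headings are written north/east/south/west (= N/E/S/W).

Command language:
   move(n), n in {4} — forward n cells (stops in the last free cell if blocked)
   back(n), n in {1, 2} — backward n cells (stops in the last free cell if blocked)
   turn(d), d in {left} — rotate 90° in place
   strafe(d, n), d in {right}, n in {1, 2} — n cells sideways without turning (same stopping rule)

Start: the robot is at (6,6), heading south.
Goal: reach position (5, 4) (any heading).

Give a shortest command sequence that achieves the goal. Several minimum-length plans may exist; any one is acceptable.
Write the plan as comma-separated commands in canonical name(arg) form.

strafe(right, 1), move(4), back(2)

t0: at (6,6), heading south
1. strafe(right, 1) → at (5,6), heading south
2. move(4) → at (5,2), heading south
3. back(2) → at (5,4), heading south
nothing shorter than 3 reaches the goal.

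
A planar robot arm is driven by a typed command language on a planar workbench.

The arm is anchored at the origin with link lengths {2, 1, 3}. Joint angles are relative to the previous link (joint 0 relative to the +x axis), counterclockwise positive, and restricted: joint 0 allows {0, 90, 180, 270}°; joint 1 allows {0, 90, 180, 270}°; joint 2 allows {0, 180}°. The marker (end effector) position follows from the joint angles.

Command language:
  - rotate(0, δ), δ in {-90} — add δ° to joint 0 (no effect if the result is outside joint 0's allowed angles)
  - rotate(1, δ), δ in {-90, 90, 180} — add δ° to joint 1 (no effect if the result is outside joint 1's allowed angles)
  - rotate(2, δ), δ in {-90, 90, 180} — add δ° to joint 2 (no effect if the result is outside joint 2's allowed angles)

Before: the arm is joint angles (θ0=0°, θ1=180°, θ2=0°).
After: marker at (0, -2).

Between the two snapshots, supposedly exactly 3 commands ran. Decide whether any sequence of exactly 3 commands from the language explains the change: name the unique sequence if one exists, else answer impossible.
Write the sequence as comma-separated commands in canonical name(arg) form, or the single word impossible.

rotate(0, -90), rotate(0, -90), rotate(0, -90)

initial: joint angles (θ0=0°, θ1=180°, θ2=0°)
[1] after rotate(0, -90): joint angles (θ0=270°, θ1=180°, θ2=0°)
[2] after rotate(0, -90): joint angles (θ0=180°, θ1=180°, θ2=0°)
[3] after rotate(0, -90): joint angles (θ0=90°, θ1=180°, θ2=0°)
all 343 alternatives checked — unique.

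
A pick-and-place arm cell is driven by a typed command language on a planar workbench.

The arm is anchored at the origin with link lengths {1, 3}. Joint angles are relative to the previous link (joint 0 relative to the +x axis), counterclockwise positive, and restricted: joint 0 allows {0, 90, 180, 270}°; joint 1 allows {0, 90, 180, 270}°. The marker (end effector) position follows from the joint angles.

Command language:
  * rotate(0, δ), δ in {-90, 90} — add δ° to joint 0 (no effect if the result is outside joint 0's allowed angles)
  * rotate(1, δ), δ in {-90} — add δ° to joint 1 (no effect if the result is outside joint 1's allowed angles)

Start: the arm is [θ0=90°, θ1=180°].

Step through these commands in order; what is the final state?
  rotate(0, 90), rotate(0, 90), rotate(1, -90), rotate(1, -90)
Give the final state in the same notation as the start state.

[θ0=270°, θ1=0°]

from: [θ0=90°, θ1=180°]
step 1 (rotate(0, 90)): [θ0=180°, θ1=180°]
step 2 (rotate(0, 90)): [θ0=270°, θ1=180°]
step 3 (rotate(1, -90)): [θ0=270°, θ1=90°]
step 4 (rotate(1, -90)): [θ0=270°, θ1=0°]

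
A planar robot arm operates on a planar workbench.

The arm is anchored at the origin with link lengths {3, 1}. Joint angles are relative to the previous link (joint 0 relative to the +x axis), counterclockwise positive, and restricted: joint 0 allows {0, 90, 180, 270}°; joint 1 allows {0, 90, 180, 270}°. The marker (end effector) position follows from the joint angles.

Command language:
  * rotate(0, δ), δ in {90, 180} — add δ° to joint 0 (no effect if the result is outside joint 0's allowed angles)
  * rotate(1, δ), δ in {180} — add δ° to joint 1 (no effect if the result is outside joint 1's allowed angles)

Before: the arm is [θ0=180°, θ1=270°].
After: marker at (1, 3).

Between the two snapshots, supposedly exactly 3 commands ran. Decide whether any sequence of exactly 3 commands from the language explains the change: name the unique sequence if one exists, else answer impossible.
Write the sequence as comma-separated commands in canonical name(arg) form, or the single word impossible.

from: [θ0=180°, θ1=270°]
[1] after rotate(0, 90): [θ0=270°, θ1=270°]
[2] after rotate(0, 90): [θ0=0°, θ1=270°]
[3] after rotate(0, 90): [θ0=90°, θ1=270°]
all 27 alternatives checked — unique.

rotate(0, 90), rotate(0, 90), rotate(0, 90)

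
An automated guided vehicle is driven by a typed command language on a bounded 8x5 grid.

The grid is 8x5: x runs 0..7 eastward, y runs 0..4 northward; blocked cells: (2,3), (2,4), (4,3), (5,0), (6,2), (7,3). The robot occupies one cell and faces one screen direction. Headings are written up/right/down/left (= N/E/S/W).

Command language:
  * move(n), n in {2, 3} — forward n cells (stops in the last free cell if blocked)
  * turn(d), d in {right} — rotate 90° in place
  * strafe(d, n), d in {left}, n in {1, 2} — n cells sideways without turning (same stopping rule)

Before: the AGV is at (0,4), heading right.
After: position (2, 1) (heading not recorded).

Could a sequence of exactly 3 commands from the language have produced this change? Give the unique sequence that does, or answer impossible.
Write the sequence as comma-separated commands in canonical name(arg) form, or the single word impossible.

turn(right), move(3), strafe(left, 2)

key: running strafe(left, 2) before turn(right) would end elsewhere — order is forced
from: at (0,4), heading right
step 1 (turn(right)): at (0,4), heading down
step 2 (move(3)): at (0,1), heading down
step 3 (strafe(left, 2)): at (2,1), heading down
uniquely the one of 125 3-step routes that fits.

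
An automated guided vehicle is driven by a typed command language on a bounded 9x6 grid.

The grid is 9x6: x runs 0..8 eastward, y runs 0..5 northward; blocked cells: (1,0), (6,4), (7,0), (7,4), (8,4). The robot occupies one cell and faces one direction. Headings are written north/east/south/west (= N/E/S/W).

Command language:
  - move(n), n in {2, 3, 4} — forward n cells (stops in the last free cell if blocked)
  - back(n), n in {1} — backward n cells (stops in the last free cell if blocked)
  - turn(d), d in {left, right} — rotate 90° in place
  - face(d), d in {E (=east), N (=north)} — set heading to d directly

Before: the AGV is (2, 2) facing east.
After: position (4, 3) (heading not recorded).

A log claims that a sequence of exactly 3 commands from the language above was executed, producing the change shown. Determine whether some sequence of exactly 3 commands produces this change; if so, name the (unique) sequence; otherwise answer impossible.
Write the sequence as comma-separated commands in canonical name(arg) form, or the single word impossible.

move(2), turn(right), back(1)

key: order matters: swapping move(2) and back(1) lands elsewhere
initial: (2, 2) facing east
1. move(2) → (4, 2) facing east
2. turn(right) → (4, 2) facing south
3. back(1) → (4, 3) facing south
no rival 3-sequence matches.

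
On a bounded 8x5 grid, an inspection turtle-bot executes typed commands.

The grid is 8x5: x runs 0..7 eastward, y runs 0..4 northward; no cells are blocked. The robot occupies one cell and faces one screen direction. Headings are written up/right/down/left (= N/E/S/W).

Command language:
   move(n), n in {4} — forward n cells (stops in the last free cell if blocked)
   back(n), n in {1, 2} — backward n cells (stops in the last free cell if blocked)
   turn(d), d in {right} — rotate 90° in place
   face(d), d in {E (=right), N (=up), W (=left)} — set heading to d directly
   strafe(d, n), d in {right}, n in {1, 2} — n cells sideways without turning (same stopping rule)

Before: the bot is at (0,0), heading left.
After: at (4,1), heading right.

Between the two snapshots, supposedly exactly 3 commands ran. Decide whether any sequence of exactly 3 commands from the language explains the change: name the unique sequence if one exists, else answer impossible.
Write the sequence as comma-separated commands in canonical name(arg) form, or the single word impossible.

strafe(right, 1), face(E), move(4)

key: order matters: swapping strafe(right, 1) and move(4) lands elsewhere
t0: at (0,0), heading left
t=1 strafe(right, 1) ⇒ at (0,1), heading left
t=2 face(E) ⇒ at (0,1), heading right
t=3 move(4) ⇒ at (4,1), heading right
uniquely the one of 729 3-step routes that fits.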